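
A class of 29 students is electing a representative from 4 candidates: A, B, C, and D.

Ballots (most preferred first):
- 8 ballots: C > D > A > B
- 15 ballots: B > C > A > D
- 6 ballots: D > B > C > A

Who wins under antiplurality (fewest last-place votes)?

Last-place votes: A 6, B 8, C 0, D 15.

C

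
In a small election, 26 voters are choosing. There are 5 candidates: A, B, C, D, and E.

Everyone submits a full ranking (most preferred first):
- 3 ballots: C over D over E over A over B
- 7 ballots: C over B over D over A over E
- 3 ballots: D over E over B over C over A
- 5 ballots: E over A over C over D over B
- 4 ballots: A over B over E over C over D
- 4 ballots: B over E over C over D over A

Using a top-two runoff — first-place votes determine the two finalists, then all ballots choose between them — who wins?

E

Round 1 first-place votes: A 4, B 4, C 10, D 3, E 5. C and E advance.
Runoff: C is ranked above E on 10 ballots, E above C on 16.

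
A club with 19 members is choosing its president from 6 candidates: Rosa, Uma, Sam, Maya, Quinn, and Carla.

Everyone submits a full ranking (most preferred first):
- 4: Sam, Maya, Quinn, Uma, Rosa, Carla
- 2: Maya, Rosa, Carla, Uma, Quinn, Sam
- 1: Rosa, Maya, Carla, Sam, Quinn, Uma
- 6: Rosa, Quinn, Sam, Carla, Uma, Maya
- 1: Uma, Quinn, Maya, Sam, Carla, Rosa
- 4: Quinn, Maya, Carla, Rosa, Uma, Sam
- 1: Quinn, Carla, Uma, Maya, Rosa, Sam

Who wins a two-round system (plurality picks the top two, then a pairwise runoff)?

Quinn

Round 1 first-place votes: Rosa 7, Uma 1, Sam 4, Maya 2, Quinn 5, Carla 0. Rosa and Quinn advance.
Runoff: Rosa is ranked above Quinn on 9 ballots, Quinn above Rosa on 10.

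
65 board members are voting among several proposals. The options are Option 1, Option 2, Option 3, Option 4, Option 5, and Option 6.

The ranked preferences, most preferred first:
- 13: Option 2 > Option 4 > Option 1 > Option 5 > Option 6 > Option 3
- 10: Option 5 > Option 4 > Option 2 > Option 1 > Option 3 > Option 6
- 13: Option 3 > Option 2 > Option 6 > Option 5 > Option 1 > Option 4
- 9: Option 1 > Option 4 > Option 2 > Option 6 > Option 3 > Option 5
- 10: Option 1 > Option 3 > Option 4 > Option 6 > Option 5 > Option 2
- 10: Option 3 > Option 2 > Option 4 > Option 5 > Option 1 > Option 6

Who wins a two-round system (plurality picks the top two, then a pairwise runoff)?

Round 1 first-place votes: Option 1 19, Option 2 13, Option 3 23, Option 4 0, Option 5 10, Option 6 0. Option 3 and Option 1 advance.
Runoff: Option 3 is ranked above Option 1 on 23 ballots, Option 1 above Option 3 on 42.

Option 1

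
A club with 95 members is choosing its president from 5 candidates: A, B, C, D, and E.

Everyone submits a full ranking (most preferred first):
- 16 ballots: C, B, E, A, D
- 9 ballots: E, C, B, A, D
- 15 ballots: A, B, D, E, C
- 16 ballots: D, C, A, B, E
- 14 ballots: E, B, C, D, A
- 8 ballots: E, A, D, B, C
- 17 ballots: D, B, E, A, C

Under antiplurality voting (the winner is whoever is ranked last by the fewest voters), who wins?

Last-place votes: A 14, B 0, C 40, D 25, E 16.

B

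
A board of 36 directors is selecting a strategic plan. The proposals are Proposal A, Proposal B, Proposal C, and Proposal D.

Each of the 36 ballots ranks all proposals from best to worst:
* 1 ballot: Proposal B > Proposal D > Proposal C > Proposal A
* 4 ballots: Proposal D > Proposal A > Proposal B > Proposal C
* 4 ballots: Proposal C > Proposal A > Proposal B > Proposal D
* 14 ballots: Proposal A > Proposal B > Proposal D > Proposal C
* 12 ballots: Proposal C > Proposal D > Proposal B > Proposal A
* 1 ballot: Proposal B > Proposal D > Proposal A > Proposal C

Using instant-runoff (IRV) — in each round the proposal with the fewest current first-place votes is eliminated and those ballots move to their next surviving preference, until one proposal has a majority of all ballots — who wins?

Round 1: Proposal A 14, Proposal B 2, Proposal C 16, Proposal D 4. Proposal B eliminated.
Round 2: Proposal A 14, Proposal C 16, Proposal D 6. Proposal D eliminated.
Round 3: Proposal A 19, Proposal C 17. Proposal A has a majority (≥19).

Proposal A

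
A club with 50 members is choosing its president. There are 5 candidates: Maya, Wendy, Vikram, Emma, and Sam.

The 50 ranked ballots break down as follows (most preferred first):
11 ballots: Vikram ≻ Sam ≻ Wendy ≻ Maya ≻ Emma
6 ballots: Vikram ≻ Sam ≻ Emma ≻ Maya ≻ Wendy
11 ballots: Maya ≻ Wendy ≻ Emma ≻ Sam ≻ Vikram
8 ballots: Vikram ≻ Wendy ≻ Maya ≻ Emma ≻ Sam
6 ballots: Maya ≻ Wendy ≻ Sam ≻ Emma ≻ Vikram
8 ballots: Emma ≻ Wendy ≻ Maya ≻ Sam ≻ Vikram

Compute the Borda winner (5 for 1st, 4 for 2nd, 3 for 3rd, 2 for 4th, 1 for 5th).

Wendy

Maya: 11×2 + 6×2 + 11×5 + 8×3 + 6×5 + 8×3 = 167
Wendy: 11×3 + 6×1 + 11×4 + 8×4 + 6×4 + 8×4 = 171
Vikram: 11×5 + 6×5 + 11×1 + 8×5 + 6×1 + 8×1 = 150
Emma: 11×1 + 6×3 + 11×3 + 8×2 + 6×2 + 8×5 = 130
Sam: 11×4 + 6×4 + 11×2 + 8×1 + 6×3 + 8×2 = 132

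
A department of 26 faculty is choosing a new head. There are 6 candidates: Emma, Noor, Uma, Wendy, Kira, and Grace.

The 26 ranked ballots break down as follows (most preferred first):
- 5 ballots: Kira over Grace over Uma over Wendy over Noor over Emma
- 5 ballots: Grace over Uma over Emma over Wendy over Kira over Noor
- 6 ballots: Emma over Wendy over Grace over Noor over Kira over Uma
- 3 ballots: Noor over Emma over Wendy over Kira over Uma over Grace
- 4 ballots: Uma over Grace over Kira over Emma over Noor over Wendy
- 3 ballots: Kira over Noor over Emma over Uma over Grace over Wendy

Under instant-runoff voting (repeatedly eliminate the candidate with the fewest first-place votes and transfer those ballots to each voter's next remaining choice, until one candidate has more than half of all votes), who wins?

Grace

Round 1: Emma 6, Noor 3, Uma 4, Wendy 0, Kira 8, Grace 5. Wendy eliminated.
Round 2: Emma 6, Noor 3, Uma 4, Kira 8, Grace 5. Noor eliminated.
Round 3: Emma 9, Uma 4, Kira 8, Grace 5. Uma eliminated.
Round 4: Emma 9, Kira 8, Grace 9. Kira eliminated.
Round 5: Emma 12, Grace 14. Grace has a majority (≥14).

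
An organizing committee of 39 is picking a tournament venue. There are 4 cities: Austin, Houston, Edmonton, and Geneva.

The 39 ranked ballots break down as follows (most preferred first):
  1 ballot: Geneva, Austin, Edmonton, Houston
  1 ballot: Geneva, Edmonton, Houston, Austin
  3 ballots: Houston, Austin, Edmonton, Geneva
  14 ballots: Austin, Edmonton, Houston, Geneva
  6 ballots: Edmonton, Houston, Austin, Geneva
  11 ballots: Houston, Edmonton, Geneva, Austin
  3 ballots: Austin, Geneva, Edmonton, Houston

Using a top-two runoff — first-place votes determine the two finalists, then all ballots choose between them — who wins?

Houston

Round 1 first-place votes: Austin 17, Houston 14, Edmonton 6, Geneva 2. Austin and Houston advance.
Runoff: Austin is ranked above Houston on 18 ballots, Houston above Austin on 21.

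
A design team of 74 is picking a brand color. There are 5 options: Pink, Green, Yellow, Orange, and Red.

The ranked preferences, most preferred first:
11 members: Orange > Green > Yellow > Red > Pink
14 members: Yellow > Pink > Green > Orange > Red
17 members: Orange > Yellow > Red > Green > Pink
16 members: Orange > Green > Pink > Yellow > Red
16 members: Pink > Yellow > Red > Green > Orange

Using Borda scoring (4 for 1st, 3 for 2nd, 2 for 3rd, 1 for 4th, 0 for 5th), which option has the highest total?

Yellow

Pink: 11×0 + 14×3 + 17×0 + 16×2 + 16×4 = 138
Green: 11×3 + 14×2 + 17×1 + 16×3 + 16×1 = 142
Yellow: 11×2 + 14×4 + 17×3 + 16×1 + 16×3 = 193
Orange: 11×4 + 14×1 + 17×4 + 16×4 + 16×0 = 190
Red: 11×1 + 14×0 + 17×2 + 16×0 + 16×2 = 77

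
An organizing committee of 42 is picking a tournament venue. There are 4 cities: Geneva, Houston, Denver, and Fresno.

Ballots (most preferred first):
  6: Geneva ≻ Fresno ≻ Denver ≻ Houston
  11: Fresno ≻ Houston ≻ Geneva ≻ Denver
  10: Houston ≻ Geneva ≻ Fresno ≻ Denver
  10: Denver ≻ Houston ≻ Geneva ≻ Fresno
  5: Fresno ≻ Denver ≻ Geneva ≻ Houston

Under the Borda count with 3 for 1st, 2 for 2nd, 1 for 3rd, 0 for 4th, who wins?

Geneva: 6×3 + 11×1 + 10×2 + 10×1 + 5×1 = 64
Houston: 6×0 + 11×2 + 10×3 + 10×2 + 5×0 = 72
Denver: 6×1 + 11×0 + 10×0 + 10×3 + 5×2 = 46
Fresno: 6×2 + 11×3 + 10×1 + 10×0 + 5×3 = 70

Houston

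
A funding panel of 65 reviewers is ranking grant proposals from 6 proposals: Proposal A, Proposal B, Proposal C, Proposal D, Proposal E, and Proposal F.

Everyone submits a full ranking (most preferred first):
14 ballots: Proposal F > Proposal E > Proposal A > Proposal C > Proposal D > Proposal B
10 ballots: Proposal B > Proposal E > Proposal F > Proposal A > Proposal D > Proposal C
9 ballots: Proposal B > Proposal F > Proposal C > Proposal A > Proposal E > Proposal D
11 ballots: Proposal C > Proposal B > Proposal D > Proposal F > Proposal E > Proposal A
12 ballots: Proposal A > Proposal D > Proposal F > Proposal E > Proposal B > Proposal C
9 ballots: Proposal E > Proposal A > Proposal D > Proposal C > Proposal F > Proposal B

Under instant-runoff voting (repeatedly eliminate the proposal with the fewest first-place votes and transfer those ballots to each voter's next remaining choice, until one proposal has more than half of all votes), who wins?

Round 1: Proposal A 12, Proposal B 19, Proposal C 11, Proposal D 0, Proposal E 9, Proposal F 14. Proposal D eliminated.
Round 2: Proposal A 12, Proposal B 19, Proposal C 11, Proposal E 9, Proposal F 14. Proposal E eliminated.
Round 3: Proposal A 21, Proposal B 19, Proposal C 11, Proposal F 14. Proposal C eliminated.
Round 4: Proposal A 21, Proposal B 30, Proposal F 14. Proposal F eliminated.
Round 5: Proposal A 35, Proposal B 30. Proposal A has a majority (≥33).

Proposal A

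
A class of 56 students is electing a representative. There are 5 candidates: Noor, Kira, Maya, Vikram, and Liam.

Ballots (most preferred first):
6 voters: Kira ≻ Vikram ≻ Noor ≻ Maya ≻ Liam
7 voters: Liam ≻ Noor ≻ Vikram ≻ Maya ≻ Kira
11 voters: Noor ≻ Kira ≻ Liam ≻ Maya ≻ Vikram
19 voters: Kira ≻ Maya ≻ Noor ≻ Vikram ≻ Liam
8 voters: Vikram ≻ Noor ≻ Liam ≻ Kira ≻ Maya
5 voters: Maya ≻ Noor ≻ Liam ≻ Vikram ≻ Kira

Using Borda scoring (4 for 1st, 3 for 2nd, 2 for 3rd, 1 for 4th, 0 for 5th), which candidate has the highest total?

Noor: 6×2 + 7×3 + 11×4 + 19×2 + 8×3 + 5×3 = 154
Kira: 6×4 + 7×0 + 11×3 + 19×4 + 8×1 + 5×0 = 141
Maya: 6×1 + 7×1 + 11×1 + 19×3 + 8×0 + 5×4 = 101
Vikram: 6×3 + 7×2 + 11×0 + 19×1 + 8×4 + 5×1 = 88
Liam: 6×0 + 7×4 + 11×2 + 19×0 + 8×2 + 5×2 = 76

Noor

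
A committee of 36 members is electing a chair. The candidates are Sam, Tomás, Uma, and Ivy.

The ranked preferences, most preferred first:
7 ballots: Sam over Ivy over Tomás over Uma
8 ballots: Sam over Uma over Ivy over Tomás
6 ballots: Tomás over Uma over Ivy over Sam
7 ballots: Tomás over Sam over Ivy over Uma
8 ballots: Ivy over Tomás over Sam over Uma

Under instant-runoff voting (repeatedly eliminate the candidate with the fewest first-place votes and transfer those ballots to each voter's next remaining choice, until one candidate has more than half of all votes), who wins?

Round 1: Sam 15, Tomás 13, Uma 0, Ivy 8. Uma eliminated.
Round 2: Sam 15, Tomás 13, Ivy 8. Ivy eliminated.
Round 3: Sam 15, Tomás 21. Tomás has a majority (≥19).

Tomás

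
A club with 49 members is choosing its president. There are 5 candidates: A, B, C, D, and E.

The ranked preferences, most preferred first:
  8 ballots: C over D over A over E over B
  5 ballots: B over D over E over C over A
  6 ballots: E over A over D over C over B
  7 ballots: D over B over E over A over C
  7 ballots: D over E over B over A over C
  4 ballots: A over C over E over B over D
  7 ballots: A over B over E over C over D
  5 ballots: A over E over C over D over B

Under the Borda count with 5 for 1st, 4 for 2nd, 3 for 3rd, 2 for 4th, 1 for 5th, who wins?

A: 8×3 + 5×1 + 6×4 + 7×2 + 7×2 + 4×5 + 7×5 + 5×5 = 161
B: 8×1 + 5×5 + 6×1 + 7×4 + 7×3 + 4×2 + 7×4 + 5×1 = 129
C: 8×5 + 5×2 + 6×2 + 7×1 + 7×1 + 4×4 + 7×2 + 5×3 = 121
D: 8×4 + 5×4 + 6×3 + 7×5 + 7×5 + 4×1 + 7×1 + 5×2 = 161
E: 8×2 + 5×3 + 6×5 + 7×3 + 7×4 + 4×3 + 7×3 + 5×4 = 163

E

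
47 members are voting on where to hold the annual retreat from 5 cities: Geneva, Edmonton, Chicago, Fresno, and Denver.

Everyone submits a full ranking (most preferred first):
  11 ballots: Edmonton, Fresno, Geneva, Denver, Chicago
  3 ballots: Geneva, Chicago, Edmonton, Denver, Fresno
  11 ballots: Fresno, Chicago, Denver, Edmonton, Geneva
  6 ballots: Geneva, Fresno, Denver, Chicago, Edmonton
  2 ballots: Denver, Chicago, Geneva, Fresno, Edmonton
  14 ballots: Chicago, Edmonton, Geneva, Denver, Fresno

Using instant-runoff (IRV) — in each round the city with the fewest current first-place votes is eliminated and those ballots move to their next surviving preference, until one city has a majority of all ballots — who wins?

Round 1: Geneva 9, Edmonton 11, Chicago 14, Fresno 11, Denver 2. Denver eliminated.
Round 2: Geneva 9, Edmonton 11, Chicago 16, Fresno 11. Geneva eliminated.
Round 3: Edmonton 11, Chicago 19, Fresno 17. Edmonton eliminated.
Round 4: Chicago 19, Fresno 28. Fresno has a majority (≥24).

Fresno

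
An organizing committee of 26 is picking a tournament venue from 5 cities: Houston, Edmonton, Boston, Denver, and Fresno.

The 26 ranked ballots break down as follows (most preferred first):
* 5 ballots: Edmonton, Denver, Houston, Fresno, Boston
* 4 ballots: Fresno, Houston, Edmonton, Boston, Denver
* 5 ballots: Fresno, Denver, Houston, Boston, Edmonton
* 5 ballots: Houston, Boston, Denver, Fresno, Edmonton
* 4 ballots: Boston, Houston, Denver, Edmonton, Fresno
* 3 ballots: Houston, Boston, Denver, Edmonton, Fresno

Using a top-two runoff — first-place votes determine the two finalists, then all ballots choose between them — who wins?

Houston

Round 1 first-place votes: Houston 8, Edmonton 5, Boston 4, Denver 0, Fresno 9. Fresno and Houston advance.
Runoff: Fresno is ranked above Houston on 9 ballots, Houston above Fresno on 17.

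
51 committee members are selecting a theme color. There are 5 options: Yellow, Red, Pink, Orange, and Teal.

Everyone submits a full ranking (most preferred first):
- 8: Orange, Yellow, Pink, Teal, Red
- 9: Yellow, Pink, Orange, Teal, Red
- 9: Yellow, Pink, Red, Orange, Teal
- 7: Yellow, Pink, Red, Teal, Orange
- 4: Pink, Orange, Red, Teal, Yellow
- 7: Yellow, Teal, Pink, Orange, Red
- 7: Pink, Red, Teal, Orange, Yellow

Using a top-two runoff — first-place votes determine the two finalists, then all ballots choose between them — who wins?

Yellow

Round 1 first-place votes: Yellow 32, Red 0, Pink 11, Orange 8, Teal 0. Yellow and Pink advance.
Runoff: Yellow is ranked above Pink on 40 ballots, Pink above Yellow on 11.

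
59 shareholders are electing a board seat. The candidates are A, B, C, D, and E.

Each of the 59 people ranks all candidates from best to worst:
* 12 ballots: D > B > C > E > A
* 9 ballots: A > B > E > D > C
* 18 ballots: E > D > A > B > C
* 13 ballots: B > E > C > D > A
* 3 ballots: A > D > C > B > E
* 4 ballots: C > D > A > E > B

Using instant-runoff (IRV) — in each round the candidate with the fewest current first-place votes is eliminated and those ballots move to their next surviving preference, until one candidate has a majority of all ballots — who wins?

Round 1: A 12, B 13, C 4, D 12, E 18. C eliminated.
Round 2: A 12, B 13, D 16, E 18. A eliminated.
Round 3: B 22, D 19, E 18. E eliminated.
Round 4: B 22, D 37. D has a majority (≥30).

D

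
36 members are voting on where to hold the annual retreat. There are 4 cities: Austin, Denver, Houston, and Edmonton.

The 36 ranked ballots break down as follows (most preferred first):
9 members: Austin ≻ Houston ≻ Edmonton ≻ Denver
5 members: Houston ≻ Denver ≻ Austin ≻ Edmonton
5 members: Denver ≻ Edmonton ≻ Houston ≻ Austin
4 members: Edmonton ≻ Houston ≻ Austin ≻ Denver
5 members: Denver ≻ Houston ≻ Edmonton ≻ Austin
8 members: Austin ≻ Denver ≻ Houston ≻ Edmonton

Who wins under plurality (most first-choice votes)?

First-place votes: Austin 17, Denver 10, Houston 5, Edmonton 4.

Austin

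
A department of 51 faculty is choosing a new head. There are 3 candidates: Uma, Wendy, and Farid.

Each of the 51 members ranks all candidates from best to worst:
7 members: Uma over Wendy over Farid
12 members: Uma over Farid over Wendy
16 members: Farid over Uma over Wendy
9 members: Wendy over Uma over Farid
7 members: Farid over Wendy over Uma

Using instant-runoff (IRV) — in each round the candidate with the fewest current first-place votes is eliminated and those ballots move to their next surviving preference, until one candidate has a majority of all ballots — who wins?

Uma

Round 1: Uma 19, Wendy 9, Farid 23. Wendy eliminated.
Round 2: Uma 28, Farid 23. Uma has a majority (≥26).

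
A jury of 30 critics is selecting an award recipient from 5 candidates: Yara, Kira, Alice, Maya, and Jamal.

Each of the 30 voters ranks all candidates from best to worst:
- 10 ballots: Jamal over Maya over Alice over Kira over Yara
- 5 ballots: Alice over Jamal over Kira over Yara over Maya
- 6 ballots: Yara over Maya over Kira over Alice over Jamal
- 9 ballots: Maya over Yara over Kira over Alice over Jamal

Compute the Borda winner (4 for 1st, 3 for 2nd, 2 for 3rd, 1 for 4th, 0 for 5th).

Yara: 10×0 + 5×1 + 6×4 + 9×3 = 56
Kira: 10×1 + 5×2 + 6×2 + 9×2 = 50
Alice: 10×2 + 5×4 + 6×1 + 9×1 = 55
Maya: 10×3 + 5×0 + 6×3 + 9×4 = 84
Jamal: 10×4 + 5×3 + 6×0 + 9×0 = 55

Maya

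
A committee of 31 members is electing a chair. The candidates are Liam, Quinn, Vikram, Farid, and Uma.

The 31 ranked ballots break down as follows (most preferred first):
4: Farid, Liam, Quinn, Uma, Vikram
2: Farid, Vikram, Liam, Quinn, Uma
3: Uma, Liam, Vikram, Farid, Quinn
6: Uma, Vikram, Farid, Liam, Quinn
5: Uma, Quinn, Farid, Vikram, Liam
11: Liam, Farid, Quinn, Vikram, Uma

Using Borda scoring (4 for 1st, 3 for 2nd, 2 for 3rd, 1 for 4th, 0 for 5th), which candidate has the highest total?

Farid

Liam: 4×3 + 2×2 + 3×3 + 6×1 + 5×0 + 11×4 = 75
Quinn: 4×2 + 2×1 + 3×0 + 6×0 + 5×3 + 11×2 = 47
Vikram: 4×0 + 2×3 + 3×2 + 6×3 + 5×1 + 11×1 = 46
Farid: 4×4 + 2×4 + 3×1 + 6×2 + 5×2 + 11×3 = 82
Uma: 4×1 + 2×0 + 3×4 + 6×4 + 5×4 + 11×0 = 60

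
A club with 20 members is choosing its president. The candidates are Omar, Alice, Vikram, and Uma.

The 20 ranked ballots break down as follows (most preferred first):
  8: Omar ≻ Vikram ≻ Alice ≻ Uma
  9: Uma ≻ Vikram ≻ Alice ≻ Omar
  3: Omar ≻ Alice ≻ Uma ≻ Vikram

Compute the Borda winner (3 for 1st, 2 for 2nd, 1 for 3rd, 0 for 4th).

Omar: 8×3 + 9×0 + 3×3 = 33
Alice: 8×1 + 9×1 + 3×2 = 23
Vikram: 8×2 + 9×2 + 3×0 = 34
Uma: 8×0 + 9×3 + 3×1 = 30

Vikram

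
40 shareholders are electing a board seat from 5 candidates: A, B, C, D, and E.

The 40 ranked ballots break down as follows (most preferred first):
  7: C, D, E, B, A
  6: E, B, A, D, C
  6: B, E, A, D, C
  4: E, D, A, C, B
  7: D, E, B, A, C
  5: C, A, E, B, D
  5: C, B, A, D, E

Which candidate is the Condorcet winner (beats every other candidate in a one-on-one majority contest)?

E

E vs A: 30–10
E vs B: 29–11
E vs C: 23–17
E vs D: 21–19
E beats every other candidate.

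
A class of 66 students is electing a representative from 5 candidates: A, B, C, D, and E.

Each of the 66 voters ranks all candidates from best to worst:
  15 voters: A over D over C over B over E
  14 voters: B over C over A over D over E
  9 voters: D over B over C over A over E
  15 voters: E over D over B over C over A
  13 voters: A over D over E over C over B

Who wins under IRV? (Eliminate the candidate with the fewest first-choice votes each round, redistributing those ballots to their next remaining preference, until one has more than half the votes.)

Round 1: A 28, B 14, C 0, D 9, E 15. C eliminated.
Round 2: A 28, B 14, D 9, E 15. D eliminated.
Round 3: A 28, B 23, E 15. E eliminated.
Round 4: A 28, B 38. B has a majority (≥34).

B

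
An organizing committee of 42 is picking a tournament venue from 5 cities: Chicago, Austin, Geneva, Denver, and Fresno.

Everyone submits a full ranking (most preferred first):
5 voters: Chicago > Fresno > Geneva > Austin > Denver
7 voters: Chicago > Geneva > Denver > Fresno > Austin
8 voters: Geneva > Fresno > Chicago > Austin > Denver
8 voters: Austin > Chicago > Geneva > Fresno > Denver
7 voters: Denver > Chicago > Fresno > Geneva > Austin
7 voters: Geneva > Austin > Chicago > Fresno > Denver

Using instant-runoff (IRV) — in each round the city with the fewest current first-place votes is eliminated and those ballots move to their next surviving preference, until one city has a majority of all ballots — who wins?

Round 1: Chicago 12, Austin 8, Geneva 15, Denver 7, Fresno 0. Fresno eliminated.
Round 2: Chicago 12, Austin 8, Geneva 15, Denver 7. Denver eliminated.
Round 3: Chicago 19, Austin 8, Geneva 15. Austin eliminated.
Round 4: Chicago 27, Geneva 15. Chicago has a majority (≥22).

Chicago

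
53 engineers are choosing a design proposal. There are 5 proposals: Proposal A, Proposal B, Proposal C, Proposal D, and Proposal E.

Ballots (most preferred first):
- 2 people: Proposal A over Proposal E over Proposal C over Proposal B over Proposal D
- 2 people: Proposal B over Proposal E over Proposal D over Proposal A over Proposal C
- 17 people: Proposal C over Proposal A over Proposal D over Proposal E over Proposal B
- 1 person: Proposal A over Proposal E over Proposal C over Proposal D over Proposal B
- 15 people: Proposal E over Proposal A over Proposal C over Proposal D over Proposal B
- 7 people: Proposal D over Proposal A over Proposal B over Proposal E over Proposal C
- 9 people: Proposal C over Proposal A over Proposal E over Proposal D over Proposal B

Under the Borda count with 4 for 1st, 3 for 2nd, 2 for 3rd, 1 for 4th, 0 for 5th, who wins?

Proposal A

Proposal A: 2×4 + 2×1 + 17×3 + 1×4 + 15×3 + 7×3 + 9×3 = 158
Proposal B: 2×1 + 2×4 + 17×0 + 1×0 + 15×0 + 7×2 + 9×0 = 24
Proposal C: 2×2 + 2×0 + 17×4 + 1×2 + 15×2 + 7×0 + 9×4 = 140
Proposal D: 2×0 + 2×2 + 17×2 + 1×1 + 15×1 + 7×4 + 9×1 = 91
Proposal E: 2×3 + 2×3 + 17×1 + 1×3 + 15×4 + 7×1 + 9×2 = 117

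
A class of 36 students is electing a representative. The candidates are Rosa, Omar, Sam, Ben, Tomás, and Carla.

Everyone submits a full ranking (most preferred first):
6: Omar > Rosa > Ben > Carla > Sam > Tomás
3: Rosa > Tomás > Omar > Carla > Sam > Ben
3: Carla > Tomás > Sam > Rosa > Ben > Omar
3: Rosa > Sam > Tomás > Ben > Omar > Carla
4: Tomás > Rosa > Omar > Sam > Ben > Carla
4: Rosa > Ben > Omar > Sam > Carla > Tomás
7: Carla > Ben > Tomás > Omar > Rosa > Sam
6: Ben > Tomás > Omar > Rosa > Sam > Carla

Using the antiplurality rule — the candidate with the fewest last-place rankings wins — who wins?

Rosa

Last-place votes: Rosa 0, Omar 3, Sam 7, Ben 3, Tomás 10, Carla 13.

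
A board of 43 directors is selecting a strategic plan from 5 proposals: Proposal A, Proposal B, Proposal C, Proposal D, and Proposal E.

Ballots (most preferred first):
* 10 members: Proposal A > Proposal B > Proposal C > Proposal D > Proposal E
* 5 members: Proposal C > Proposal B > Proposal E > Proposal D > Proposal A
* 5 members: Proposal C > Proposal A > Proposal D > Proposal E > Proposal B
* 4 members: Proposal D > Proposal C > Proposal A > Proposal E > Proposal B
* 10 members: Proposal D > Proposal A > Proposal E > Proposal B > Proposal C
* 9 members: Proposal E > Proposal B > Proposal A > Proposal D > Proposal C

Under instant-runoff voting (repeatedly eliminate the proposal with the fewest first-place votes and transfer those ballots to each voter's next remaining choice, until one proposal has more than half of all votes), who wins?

Round 1: Proposal A 10, Proposal B 0, Proposal C 10, Proposal D 14, Proposal E 9. Proposal B eliminated.
Round 2: Proposal A 10, Proposal C 10, Proposal D 14, Proposal E 9. Proposal E eliminated.
Round 3: Proposal A 19, Proposal C 10, Proposal D 14. Proposal C eliminated.
Round 4: Proposal A 24, Proposal D 19. Proposal A has a majority (≥22).

Proposal A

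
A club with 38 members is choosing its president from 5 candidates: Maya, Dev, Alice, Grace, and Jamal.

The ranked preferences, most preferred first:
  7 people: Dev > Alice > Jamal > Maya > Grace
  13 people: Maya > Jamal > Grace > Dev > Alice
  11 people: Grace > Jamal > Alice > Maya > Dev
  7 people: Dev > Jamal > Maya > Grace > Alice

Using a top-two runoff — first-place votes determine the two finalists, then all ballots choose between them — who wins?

Maya

Round 1 first-place votes: Maya 13, Dev 14, Alice 0, Grace 11, Jamal 0. Dev and Maya advance.
Runoff: Dev is ranked above Maya on 14 ballots, Maya above Dev on 24.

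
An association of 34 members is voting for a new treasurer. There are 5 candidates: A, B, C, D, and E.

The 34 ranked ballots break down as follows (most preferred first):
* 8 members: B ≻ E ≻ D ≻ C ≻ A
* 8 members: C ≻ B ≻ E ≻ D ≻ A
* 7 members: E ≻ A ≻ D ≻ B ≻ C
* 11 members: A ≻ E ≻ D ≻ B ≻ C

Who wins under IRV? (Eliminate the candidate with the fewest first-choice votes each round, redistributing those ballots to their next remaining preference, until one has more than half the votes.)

A

Round 1: A 11, B 8, C 8, D 0, E 7. D eliminated.
Round 2: A 11, B 8, C 8, E 7. E eliminated.
Round 3: A 18, B 8, C 8. A has a majority (≥18).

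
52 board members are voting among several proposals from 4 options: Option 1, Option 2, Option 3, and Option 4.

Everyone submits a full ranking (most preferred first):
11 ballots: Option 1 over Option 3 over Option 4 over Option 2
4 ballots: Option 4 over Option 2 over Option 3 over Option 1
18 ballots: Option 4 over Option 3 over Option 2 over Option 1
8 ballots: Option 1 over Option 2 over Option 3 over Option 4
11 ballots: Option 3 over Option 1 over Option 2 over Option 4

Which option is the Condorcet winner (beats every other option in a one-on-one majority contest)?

Option 3

Option 3 vs Option 1: 33–19
Option 3 vs Option 2: 40–12
Option 3 vs Option 4: 30–22
Option 3 beats every other option.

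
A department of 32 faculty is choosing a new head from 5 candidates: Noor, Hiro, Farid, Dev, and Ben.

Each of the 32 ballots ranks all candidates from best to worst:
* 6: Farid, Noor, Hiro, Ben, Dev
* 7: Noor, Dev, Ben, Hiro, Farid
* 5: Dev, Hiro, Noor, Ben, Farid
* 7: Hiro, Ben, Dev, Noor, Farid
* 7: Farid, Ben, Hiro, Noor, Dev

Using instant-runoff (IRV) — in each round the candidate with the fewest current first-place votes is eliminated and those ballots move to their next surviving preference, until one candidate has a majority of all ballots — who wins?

Hiro

Round 1: Noor 7, Hiro 7, Farid 13, Dev 5, Ben 0. Ben eliminated.
Round 2: Noor 7, Hiro 7, Farid 13, Dev 5. Dev eliminated.
Round 3: Noor 7, Hiro 12, Farid 13. Noor eliminated.
Round 4: Hiro 19, Farid 13. Hiro has a majority (≥17).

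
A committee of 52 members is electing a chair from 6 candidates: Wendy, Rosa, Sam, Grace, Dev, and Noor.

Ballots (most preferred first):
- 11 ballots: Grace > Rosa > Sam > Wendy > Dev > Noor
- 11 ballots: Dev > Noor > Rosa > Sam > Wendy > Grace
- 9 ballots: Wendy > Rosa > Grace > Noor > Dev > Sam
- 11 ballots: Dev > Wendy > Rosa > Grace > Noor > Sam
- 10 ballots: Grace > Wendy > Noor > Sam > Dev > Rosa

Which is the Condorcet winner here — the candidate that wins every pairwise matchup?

Wendy vs Rosa: 30–22
Wendy vs Sam: 30–22
Wendy vs Grace: 31–21
Wendy vs Dev: 30–22
Wendy vs Noor: 41–11
Wendy beats every other candidate.

Wendy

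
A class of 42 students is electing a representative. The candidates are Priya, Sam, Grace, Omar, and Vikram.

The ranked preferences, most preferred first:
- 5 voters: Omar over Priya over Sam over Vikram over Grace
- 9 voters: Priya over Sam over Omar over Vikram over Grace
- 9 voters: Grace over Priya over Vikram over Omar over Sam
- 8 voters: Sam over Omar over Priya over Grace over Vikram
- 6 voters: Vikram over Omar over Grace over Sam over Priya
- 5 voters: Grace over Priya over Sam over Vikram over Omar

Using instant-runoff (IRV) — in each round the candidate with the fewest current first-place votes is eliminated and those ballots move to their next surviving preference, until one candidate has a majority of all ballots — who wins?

Priya

Round 1: Priya 9, Sam 8, Grace 14, Omar 5, Vikram 6. Omar eliminated.
Round 2: Priya 14, Sam 8, Grace 14, Vikram 6. Vikram eliminated.
Round 3: Priya 14, Sam 8, Grace 20. Sam eliminated.
Round 4: Priya 22, Grace 20. Priya has a majority (≥22).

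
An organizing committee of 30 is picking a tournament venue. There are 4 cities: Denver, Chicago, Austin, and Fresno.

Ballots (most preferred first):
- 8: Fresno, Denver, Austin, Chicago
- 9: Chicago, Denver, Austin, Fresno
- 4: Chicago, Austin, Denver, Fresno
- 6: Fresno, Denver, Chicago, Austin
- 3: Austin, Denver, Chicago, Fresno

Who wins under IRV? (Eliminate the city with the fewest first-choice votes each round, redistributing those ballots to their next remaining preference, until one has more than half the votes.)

Round 1: Denver 0, Chicago 13, Austin 3, Fresno 14. Denver eliminated.
Round 2: Chicago 13, Austin 3, Fresno 14. Austin eliminated.
Round 3: Chicago 16, Fresno 14. Chicago has a majority (≥16).

Chicago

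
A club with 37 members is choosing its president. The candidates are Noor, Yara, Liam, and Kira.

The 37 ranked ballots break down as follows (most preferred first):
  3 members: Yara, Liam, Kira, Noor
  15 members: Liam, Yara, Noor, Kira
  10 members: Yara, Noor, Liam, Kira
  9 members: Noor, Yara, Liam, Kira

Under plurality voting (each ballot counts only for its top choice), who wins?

First-place votes: Noor 9, Yara 13, Liam 15, Kira 0.

Liam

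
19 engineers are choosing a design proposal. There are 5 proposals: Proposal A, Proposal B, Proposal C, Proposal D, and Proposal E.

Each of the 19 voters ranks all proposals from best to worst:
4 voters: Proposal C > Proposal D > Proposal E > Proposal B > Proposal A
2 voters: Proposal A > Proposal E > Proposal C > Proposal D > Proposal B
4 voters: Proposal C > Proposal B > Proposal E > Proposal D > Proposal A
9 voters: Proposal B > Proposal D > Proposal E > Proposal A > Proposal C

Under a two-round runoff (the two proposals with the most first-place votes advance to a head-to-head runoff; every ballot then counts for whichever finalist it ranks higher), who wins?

Round 1 first-place votes: Proposal A 2, Proposal B 9, Proposal C 8, Proposal D 0, Proposal E 0. Proposal B and Proposal C advance.
Runoff: Proposal B is ranked above Proposal C on 9 ballots, Proposal C above Proposal B on 10.

Proposal C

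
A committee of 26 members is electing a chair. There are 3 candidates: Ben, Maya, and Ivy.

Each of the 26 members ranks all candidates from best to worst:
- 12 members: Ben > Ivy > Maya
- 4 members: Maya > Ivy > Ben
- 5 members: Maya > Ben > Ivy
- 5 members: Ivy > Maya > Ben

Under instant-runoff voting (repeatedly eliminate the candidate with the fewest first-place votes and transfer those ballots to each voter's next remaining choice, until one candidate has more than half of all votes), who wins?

Round 1: Ben 12, Maya 9, Ivy 5. Ivy eliminated.
Round 2: Ben 12, Maya 14. Maya has a majority (≥14).

Maya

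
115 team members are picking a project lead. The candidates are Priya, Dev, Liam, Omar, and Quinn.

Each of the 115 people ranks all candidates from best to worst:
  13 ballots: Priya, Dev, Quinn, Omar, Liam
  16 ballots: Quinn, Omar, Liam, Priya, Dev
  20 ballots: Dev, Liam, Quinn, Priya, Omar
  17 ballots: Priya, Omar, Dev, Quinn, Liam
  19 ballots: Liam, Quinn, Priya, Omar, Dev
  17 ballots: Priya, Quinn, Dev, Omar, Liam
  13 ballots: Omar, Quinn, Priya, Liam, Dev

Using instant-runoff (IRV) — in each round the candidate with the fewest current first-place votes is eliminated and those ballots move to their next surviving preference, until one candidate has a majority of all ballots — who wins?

Quinn

Round 1: Priya 47, Dev 20, Liam 19, Omar 13, Quinn 16. Omar eliminated.
Round 2: Priya 47, Dev 20, Liam 19, Quinn 29. Liam eliminated.
Round 3: Priya 47, Dev 20, Quinn 48. Dev eliminated.
Round 4: Priya 47, Quinn 68. Quinn has a majority (≥58).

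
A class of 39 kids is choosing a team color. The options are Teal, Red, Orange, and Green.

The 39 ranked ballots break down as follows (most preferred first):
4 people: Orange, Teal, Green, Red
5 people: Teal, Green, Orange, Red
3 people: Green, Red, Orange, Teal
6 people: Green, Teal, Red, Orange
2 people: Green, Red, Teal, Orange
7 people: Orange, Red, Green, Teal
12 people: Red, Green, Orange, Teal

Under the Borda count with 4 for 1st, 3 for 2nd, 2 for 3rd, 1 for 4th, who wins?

Green

Teal: 4×3 + 5×4 + 3×1 + 6×3 + 2×2 + 7×1 + 12×1 = 76
Red: 4×1 + 5×1 + 3×3 + 6×2 + 2×3 + 7×3 + 12×4 = 105
Orange: 4×4 + 5×2 + 3×2 + 6×1 + 2×1 + 7×4 + 12×2 = 92
Green: 4×2 + 5×3 + 3×4 + 6×4 + 2×4 + 7×2 + 12×3 = 117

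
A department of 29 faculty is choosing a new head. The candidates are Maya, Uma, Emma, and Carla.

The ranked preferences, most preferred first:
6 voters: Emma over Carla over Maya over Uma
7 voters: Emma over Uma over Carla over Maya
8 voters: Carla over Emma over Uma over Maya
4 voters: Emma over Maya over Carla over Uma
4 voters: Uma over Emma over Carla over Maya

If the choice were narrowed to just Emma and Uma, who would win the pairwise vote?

Emma is ranked above Uma on 25 ballots; Uma above Emma on 4.

Emma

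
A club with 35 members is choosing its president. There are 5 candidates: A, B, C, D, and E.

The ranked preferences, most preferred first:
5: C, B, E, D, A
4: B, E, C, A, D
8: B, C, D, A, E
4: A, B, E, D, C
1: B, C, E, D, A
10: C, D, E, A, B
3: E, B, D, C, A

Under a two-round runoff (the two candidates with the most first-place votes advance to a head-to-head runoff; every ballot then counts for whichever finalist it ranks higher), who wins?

B

Round 1 first-place votes: A 4, B 13, C 15, D 0, E 3. C and B advance.
Runoff: C is ranked above B on 15 ballots, B above C on 20.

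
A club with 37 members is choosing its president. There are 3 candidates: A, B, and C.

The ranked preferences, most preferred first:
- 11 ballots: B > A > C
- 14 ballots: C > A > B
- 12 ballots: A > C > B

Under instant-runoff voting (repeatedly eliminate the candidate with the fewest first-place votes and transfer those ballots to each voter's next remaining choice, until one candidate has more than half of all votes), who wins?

A

Round 1: A 12, B 11, C 14. B eliminated.
Round 2: A 23, C 14. A has a majority (≥19).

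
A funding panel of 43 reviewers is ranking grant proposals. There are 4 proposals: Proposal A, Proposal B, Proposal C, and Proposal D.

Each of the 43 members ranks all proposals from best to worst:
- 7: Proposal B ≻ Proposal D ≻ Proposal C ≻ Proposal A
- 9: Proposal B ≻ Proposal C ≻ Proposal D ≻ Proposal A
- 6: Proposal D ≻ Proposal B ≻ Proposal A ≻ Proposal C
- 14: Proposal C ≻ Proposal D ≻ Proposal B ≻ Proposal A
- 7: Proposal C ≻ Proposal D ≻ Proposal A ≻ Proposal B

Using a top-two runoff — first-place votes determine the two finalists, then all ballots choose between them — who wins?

Round 1 first-place votes: Proposal A 0, Proposal B 16, Proposal C 21, Proposal D 6. Proposal C and Proposal B advance.
Runoff: Proposal C is ranked above Proposal B on 21 ballots, Proposal B above Proposal C on 22.

Proposal B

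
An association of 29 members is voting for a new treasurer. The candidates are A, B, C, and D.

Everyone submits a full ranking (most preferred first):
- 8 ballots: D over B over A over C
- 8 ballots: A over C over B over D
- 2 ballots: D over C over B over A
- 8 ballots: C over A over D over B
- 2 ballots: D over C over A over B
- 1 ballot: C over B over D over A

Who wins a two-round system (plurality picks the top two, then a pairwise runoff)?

C

Round 1 first-place votes: A 8, B 0, C 9, D 12. D and C advance.
Runoff: D is ranked above C on 12 ballots, C above D on 17.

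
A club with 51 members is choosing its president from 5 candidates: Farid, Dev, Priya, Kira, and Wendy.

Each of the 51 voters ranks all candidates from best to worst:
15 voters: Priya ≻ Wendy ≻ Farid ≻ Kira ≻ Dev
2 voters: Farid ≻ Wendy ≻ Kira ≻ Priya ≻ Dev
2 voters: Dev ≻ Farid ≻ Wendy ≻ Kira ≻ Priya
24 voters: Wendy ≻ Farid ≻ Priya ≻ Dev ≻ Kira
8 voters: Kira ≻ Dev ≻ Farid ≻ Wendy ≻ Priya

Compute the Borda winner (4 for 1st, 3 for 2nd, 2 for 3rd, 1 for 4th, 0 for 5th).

Farid: 15×2 + 2×4 + 2×3 + 24×3 + 8×2 = 132
Dev: 15×0 + 2×0 + 2×4 + 24×1 + 8×3 = 56
Priya: 15×4 + 2×1 + 2×0 + 24×2 + 8×0 = 110
Kira: 15×1 + 2×2 + 2×1 + 24×0 + 8×4 = 53
Wendy: 15×3 + 2×3 + 2×2 + 24×4 + 8×1 = 159

Wendy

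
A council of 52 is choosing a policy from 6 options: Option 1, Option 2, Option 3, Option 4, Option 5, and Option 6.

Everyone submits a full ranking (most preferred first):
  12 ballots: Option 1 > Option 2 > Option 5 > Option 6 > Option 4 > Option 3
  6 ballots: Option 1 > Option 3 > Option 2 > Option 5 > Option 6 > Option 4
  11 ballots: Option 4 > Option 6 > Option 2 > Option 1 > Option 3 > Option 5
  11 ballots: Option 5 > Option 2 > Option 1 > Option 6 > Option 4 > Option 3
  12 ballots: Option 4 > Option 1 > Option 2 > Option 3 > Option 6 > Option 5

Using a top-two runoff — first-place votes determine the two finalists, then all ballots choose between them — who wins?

Option 1

Round 1 first-place votes: Option 1 18, Option 2 0, Option 3 0, Option 4 23, Option 5 11, Option 6 0. Option 4 and Option 1 advance.
Runoff: Option 4 is ranked above Option 1 on 23 ballots, Option 1 above Option 4 on 29.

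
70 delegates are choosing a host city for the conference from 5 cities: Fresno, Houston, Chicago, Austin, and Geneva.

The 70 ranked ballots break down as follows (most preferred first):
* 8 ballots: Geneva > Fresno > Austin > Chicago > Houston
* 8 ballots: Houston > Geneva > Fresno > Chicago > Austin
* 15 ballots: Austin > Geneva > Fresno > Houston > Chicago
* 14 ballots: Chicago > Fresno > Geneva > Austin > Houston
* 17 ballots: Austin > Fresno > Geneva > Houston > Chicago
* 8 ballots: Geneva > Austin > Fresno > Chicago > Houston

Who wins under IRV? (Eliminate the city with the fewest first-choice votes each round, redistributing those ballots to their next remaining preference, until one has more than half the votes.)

Geneva

Round 1: Fresno 0, Houston 8, Chicago 14, Austin 32, Geneva 16. Fresno eliminated.
Round 2: Houston 8, Chicago 14, Austin 32, Geneva 16. Houston eliminated.
Round 3: Chicago 14, Austin 32, Geneva 24. Chicago eliminated.
Round 4: Austin 32, Geneva 38. Geneva has a majority (≥36).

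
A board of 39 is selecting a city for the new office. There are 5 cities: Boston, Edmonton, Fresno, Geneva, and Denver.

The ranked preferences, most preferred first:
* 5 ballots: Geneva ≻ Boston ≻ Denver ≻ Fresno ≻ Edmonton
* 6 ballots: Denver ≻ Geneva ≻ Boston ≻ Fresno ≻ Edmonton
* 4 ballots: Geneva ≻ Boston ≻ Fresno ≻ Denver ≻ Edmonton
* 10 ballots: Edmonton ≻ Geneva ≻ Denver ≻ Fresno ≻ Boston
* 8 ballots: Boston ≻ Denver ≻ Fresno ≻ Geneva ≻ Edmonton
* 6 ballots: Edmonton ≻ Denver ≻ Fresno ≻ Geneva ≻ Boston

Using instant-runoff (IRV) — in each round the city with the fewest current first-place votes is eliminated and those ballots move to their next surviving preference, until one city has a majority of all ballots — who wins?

Geneva

Round 1: Boston 8, Edmonton 16, Fresno 0, Geneva 9, Denver 6. Fresno eliminated.
Round 2: Boston 8, Edmonton 16, Geneva 9, Denver 6. Denver eliminated.
Round 3: Boston 8, Edmonton 16, Geneva 15. Boston eliminated.
Round 4: Edmonton 16, Geneva 23. Geneva has a majority (≥20).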